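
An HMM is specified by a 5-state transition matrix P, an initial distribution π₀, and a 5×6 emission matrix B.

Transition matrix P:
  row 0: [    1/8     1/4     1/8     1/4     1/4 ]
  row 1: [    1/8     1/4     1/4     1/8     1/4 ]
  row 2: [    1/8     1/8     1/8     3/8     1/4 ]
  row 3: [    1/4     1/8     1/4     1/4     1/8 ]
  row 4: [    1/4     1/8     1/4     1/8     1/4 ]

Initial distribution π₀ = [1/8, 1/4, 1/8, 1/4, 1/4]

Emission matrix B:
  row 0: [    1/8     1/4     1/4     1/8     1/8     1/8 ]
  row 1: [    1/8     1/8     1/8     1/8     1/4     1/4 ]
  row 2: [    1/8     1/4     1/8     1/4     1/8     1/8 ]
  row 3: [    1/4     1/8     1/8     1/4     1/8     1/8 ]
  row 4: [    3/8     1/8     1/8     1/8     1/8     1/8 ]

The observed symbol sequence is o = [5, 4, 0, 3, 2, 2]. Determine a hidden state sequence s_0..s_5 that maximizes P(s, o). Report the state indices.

t=0: δ = [1.562e-02, 6.250e-02, 1.562e-02, 3.125e-02, 3.125e-02]  (obs o_0=5)
t=1: δ = [9.766e-04, 3.906e-03, 1.953e-03, 9.766e-04, 1.953e-03]  ψ = [1, 1, 1, 1, 1]  (obs o_1=4)
t=2: δ = [6.104e-05, 1.221e-04, 1.221e-04, 1.831e-04, 3.662e-04]  ψ = [1, 1, 1, 2, 1]  (obs o_2=0)
t=3: δ = [1.144e-05, 5.722e-06, 2.289e-05, 1.144e-05, 1.144e-05]  ψ = [4, 4, 4, 2, 4]  (obs o_3=3)
t=4: δ = [7.153e-07, 3.576e-07, 3.576e-07, 1.073e-06, 7.153e-07]  ψ = [2, 0, 2, 2, 2]  (obs o_4=2)
t=5: δ = [6.706e-08, 2.235e-08, 3.353e-08, 3.353e-08, 2.235e-08]  ψ = [3, 0, 3, 3, 0]  (obs o_5=2)
backtrack: best end state = 0; path = [1, 1, 4, 2, 3, 0]

path = [1, 1, 4, 2, 3, 0]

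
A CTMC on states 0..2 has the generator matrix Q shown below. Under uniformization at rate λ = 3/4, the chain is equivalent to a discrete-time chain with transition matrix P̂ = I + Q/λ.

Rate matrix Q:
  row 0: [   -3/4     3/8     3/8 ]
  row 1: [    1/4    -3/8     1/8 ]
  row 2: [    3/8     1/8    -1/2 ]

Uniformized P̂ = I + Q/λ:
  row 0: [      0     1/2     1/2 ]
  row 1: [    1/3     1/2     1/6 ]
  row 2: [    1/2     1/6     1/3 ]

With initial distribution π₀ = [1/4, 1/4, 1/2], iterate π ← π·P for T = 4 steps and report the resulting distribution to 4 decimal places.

π = [0.2870, 0.3951, 0.3179]

t=0: π = [0.2500, 0.2500, 0.5000]
t=1: π = [0.3333, 0.3333, 0.3333]
t=2: π = [0.2778, 0.3889, 0.3333]
t=3: π = [0.2963, 0.3889, 0.3148]
t=4: π = [0.2870, 0.3951, 0.3179]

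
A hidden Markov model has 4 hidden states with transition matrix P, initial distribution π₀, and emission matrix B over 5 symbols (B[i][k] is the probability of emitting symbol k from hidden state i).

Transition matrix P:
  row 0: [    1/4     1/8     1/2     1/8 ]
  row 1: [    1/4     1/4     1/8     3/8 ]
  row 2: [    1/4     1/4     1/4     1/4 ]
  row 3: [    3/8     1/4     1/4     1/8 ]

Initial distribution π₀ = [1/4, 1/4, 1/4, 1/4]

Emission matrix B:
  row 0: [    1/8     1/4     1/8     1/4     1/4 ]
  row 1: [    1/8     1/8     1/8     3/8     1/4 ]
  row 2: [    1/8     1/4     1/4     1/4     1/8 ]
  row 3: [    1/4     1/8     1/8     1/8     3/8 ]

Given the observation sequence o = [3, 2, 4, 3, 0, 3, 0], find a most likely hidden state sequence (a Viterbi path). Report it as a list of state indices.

path = [0, 2, 3, 1, 3, 1, 3]

t=0: δ = [6.250e-02, 9.375e-02, 6.250e-02, 3.125e-02]  (obs o_0=3)
t=1: δ = [2.930e-03, 2.930e-03, 7.812e-03, 4.395e-03]  ψ = [1, 1, 0, 1]  (obs o_1=2)
t=2: δ = [4.883e-04, 4.883e-04, 2.441e-04, 7.324e-04]  ψ = [2, 2, 2, 2]  (obs o_2=4)
t=3: δ = [6.866e-05, 6.866e-05, 6.104e-05, 2.289e-05]  ψ = [3, 3, 0, 1]  (obs o_3=3)
t=4: δ = [2.146e-06, 2.146e-06, 4.292e-06, 6.437e-06]  ψ = [0, 1, 0, 1]  (obs o_4=0)
t=5: δ = [6.035e-07, 6.035e-07, 4.023e-07, 1.341e-07]  ψ = [3, 3, 3, 2]  (obs o_5=3)
t=6: δ = [1.886e-08, 1.886e-08, 3.772e-08, 5.658e-08]  ψ = [0, 1, 0, 1]  (obs o_6=0)
backtrack: best end state = 3; path = [0, 2, 3, 1, 3, 1, 3]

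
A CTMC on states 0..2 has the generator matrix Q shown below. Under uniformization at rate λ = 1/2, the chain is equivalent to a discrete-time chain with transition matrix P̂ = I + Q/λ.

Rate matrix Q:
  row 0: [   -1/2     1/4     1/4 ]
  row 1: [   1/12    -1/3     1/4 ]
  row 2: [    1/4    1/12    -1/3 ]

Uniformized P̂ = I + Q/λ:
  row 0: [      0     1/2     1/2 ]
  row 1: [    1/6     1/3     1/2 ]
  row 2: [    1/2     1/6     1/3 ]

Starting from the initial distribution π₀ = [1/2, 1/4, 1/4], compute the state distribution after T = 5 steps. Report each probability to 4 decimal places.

π = [0.2650, 0.3064, 0.4286]

t=0: π = [0.5000, 0.2500, 0.2500]
t=1: π = [0.1667, 0.3750, 0.4583]
t=2: π = [0.2917, 0.2847, 0.4236]
t=3: π = [0.2593, 0.3113, 0.4294]
t=4: π = [0.2666, 0.3050, 0.4284]
t=5: π = [0.2650, 0.3064, 0.4286]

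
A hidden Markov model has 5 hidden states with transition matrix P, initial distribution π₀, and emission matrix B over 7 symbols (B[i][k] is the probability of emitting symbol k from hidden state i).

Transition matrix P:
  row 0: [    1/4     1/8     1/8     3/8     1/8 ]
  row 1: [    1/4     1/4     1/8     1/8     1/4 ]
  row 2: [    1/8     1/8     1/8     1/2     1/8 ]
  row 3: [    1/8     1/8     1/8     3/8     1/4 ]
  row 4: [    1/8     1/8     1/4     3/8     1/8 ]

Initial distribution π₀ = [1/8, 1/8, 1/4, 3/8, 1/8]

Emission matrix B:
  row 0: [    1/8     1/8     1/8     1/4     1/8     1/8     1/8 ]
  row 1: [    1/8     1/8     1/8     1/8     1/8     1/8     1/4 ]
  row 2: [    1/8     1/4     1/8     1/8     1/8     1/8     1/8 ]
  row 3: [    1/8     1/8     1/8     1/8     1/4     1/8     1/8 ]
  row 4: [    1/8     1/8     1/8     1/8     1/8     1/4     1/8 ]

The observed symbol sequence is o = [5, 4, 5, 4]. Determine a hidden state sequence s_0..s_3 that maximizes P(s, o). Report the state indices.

t=0: δ = [1.562e-02, 1.562e-02, 3.125e-02, 4.688e-02, 3.125e-02]  (obs o_0=5)
t=1: δ = [7.324e-04, 7.324e-04, 9.766e-04, 4.395e-03, 1.465e-03]  ψ = [3, 3, 4, 3, 3]  (obs o_1=4)
t=2: δ = [6.866e-05, 6.866e-05, 6.866e-05, 2.060e-04, 2.747e-04]  ψ = [3, 3, 3, 3, 3]  (obs o_2=5)
t=3: δ = [4.292e-06, 4.292e-06, 8.583e-06, 2.575e-05, 6.437e-06]  ψ = [4, 4, 4, 4, 3]  (obs o_3=4)
backtrack: best end state = 3; path = [3, 3, 4, 3]

path = [3, 3, 4, 3]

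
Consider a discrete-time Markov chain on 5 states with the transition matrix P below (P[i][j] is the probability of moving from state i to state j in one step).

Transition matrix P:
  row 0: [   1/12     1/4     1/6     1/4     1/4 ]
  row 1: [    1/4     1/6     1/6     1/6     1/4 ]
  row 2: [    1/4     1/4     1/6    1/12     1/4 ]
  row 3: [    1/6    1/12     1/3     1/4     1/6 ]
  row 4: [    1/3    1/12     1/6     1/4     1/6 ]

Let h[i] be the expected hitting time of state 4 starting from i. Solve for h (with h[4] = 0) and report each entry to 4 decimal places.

h = [4.2857, 4.2586, 4.2271, 4.6376, 0.0000]

First-step conditioning: h[4] = 0; for i ≠ 4, h[i] = 1 + Σ_k P[i][k]·h[k].
  h[0] = 1 + 1/12·h[0] + 1/4·h[1] + 1/6·h[2] + 1/4·h[3]
  h[1] = 1 + 1/4·h[0] + 1/6·h[1] + 1/6·h[2] + 1/6·h[3]
  h[2] = 1 + 1/4·h[0] + 1/4·h[1] + 1/6·h[2] + 1/12·h[3]
  h[3] = 1 + 1/6·h[0] + 1/12·h[1] + 1/3·h[2] + 1/4·h[3]
Solving the 4×4 linear system over states ≠ 4 gives exactly h = [30/7, 2832/665, 2811/665, 3084/665, 0] (h[4] = 0 is the target).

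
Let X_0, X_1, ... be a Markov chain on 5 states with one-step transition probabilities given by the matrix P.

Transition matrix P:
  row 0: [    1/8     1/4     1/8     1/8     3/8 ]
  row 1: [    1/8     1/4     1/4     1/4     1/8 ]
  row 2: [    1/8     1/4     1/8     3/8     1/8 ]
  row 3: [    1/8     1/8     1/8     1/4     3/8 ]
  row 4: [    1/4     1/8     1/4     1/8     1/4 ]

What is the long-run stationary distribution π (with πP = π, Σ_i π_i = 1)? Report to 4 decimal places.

Balance equations π_j = Σ_i π_i·P[i][j]:
  π_0 = 1/8·π_0 + 1/8·π_1 + 1/8·π_2 + 1/8·π_3 + 1/4·π_4
  π_1 = 1/4·π_0 + 1/4·π_1 + 1/4·π_2 + 1/8·π_3 + 1/8·π_4
  π_2 = 1/8·π_0 + 1/4·π_1 + 1/8·π_2 + 1/8·π_3 + 1/4·π_4
  π_3 = 1/8·π_0 + 1/4·π_1 + 3/8·π_2 + 1/4·π_3 + 1/8·π_4
  normalize: π_0 + π_1 + π_2 + π_3 + π_4 = 1
Solving the linear system gives exactly π = [321/2053, 392/2053, 370/2053, 455/2053, 515/2053].

π = [0.1564, 0.1909, 0.1802, 0.2216, 0.2509]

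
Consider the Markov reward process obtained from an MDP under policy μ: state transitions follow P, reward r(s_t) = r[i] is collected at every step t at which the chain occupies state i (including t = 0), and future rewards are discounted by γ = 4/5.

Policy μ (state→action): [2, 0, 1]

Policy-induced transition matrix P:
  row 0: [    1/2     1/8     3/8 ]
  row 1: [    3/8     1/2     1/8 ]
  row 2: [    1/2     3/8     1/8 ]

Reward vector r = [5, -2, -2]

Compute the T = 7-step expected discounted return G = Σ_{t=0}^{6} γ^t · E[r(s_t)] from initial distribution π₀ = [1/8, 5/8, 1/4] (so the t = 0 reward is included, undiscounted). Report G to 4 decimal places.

t=0: π = [0.1250, 0.6250, 0.2500], E[r] = -1.1250, γ^t·E[r] = -1.125000, running G = -1.125000
t=1: π = [0.4219, 0.4219, 0.1563], E[r] = 0.9531, γ^t·E[r] = 0.762500, running G = -0.362500
t=2: π = [0.4473, 0.3223, 0.2305], E[r] = 1.1309, γ^t·E[r] = 0.723750, running G = 0.361250
t=3: π = [0.4597, 0.3035, 0.2368], E[r] = 1.2180, γ^t·E[r] = 0.623625, running G = 0.984875
t=4: π = [0.4621, 0.2980, 0.2399], E[r] = 1.2345, γ^t·E[r] = 0.505638, running G = 1.490513
t=5: π = [0.4627, 0.2967, 0.2405], E[r] = 1.2392, γ^t·E[r] = 0.406076, running G = 1.896589
t=6: π = [0.4629, 0.2964, 0.2407], E[r] = 1.2404, γ^t·E[r] = 0.325152, running G = 2.221741

G = 2.2217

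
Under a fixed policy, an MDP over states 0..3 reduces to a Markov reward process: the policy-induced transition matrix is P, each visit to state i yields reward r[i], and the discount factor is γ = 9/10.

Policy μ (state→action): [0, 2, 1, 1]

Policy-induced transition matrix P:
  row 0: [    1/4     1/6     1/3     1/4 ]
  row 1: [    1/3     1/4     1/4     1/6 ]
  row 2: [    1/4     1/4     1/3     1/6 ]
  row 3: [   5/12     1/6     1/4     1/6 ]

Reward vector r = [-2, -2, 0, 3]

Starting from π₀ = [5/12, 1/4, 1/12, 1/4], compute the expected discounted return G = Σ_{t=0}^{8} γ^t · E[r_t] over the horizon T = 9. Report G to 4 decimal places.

t=0: π = [0.4167, 0.2500, 0.0833, 0.2500], E[r] = -0.5833, γ^t·E[r] = -0.583333, running G = -0.583333
t=1: π = [0.3125, 0.1944, 0.2917, 0.2014], E[r] = -0.4097, γ^t·E[r] = -0.368750, running G = -0.952083
t=2: π = [0.2998, 0.2072, 0.3003, 0.1927], E[r] = -0.4358, γ^t·E[r] = -0.352969, running G = -1.305052
t=3: π = [0.2994, 0.2090, 0.3000, 0.1916], E[r] = -0.4417, γ^t·E[r] = -0.322031, running G = -1.627083
t=4: π = [0.2994, 0.2091, 0.2999, 0.1916], E[r] = -0.4420, γ^t·E[r] = -0.290013, running G = -1.917096
t=5: π = [0.2994, 0.2091, 0.2999, 0.1916], E[r] = -0.4421, γ^t·E[r] = -0.261027, running G = -2.178123
t=6: π = [0.2994, 0.2091, 0.2999, 0.1916], E[r] = -0.4421, γ^t·E[r] = -0.234924, running G = -2.413047
t=7: π = [0.2994, 0.2091, 0.2999, 0.1916], E[r] = -0.4421, γ^t·E[r] = -0.211431, running G = -2.624478
t=8: π = [0.2994, 0.2091, 0.2999, 0.1916], E[r] = -0.4421, γ^t·E[r] = -0.190288, running G = -2.814766

G = -2.8148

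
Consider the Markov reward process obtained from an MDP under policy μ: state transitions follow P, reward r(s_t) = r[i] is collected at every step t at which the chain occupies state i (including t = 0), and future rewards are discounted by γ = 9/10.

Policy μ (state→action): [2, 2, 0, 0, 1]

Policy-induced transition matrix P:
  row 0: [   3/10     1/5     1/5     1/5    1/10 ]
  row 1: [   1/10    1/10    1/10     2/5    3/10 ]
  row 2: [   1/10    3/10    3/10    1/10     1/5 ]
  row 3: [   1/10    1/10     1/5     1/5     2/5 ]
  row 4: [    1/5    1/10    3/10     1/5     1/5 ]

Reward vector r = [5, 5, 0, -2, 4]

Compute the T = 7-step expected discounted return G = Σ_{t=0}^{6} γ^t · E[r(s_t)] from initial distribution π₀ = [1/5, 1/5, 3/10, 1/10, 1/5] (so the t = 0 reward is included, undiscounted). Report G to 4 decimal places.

G = 11.6249

t=0: π = [0.2000, 0.2000, 0.3000, 0.1000, 0.2000], E[r] = 2.6000, γ^t·E[r] = 2.600000, running G = 2.600000
t=1: π = [0.1600, 0.1800, 0.2300, 0.2100, 0.2200], E[r] = 2.1600, γ^t·E[r] = 1.944000, running G = 4.544000
t=2: π = [0.1540, 0.1620, 0.2270, 0.2130, 0.2440], E[r] = 2.1300, γ^t·E[r] = 1.725300, running G = 6.269300
t=3: π = [0.1552, 0.1608, 0.2309, 0.2097, 0.2434], E[r] = 2.1342, γ^t·E[r] = 1.555832, running G = 7.825132
t=4: π = [0.1554, 0.1617, 0.2314, 0.2091, 0.2425], E[r] = 2.1373, γ^t·E[r] = 1.402256, running G = 9.227388
t=5: π = [0.1553, 0.1618, 0.2312, 0.2092, 0.2424], E[r] = 2.1370, γ^t·E[r] = 1.261903, running G = 10.489291
t=6: π = [0.1553, 0.1618, 0.2312, 0.2092, 0.2425], E[r] = 2.1369, γ^t·E[r] = 1.135638, running G = 11.624929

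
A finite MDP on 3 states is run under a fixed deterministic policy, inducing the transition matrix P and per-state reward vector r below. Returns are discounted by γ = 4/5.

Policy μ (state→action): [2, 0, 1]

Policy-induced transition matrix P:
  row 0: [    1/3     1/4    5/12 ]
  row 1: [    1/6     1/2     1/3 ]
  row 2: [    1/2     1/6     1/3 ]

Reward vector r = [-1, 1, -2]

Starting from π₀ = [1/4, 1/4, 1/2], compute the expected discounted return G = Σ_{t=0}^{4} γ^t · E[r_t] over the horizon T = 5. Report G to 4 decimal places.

G = -2.8714

t=0: π = [0.2500, 0.2500, 0.5000], E[r] = -1.0000, γ^t·E[r] = -1.000000, running G = -1.000000
t=1: π = [0.3750, 0.2708, 0.3542], E[r] = -0.8125, γ^t·E[r] = -0.650000, running G = -1.650000
t=2: π = [0.3472, 0.2882, 0.3646], E[r] = -0.7882, γ^t·E[r] = -0.504444, running G = -2.154444
t=3: π = [0.3461, 0.2917, 0.3623], E[r] = -0.7789, γ^t·E[r] = -0.398815, running G = -2.553259
t=4: π = [0.3451, 0.2927, 0.3622], E[r] = -0.7767, γ^t·E[r] = -0.318143, running G = -2.871402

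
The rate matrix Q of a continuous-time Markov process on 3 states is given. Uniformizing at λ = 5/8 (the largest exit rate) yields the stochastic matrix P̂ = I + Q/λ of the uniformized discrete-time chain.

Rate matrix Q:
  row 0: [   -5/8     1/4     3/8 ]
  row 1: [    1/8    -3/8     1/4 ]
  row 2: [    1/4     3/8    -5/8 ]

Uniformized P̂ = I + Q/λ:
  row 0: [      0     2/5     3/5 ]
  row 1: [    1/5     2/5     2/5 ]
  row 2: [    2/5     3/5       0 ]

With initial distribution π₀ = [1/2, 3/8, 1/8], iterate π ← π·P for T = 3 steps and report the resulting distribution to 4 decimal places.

t=0: π = [0.5000, 0.3750, 0.1250]
t=1: π = [0.1250, 0.4250, 0.4500]
t=2: π = [0.2650, 0.4900, 0.2450]
t=3: π = [0.1960, 0.4490, 0.3550]

π = [0.1960, 0.4490, 0.3550]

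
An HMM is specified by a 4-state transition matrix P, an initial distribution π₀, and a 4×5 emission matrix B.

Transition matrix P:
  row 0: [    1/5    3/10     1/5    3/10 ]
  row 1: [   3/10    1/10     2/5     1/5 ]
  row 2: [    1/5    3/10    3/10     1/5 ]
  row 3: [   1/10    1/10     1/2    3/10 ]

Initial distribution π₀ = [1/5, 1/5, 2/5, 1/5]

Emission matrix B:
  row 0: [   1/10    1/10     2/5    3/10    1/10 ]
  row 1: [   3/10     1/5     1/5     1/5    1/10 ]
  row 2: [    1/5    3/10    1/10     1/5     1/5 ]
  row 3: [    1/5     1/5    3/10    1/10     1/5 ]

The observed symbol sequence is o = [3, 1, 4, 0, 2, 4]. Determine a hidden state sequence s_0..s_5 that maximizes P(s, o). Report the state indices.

t=0: δ = [6.000e-02, 4.000e-02, 8.000e-02, 2.000e-02]  (obs o_0=3)
t=1: δ = [1.600e-03, 4.800e-03, 7.200e-03, 3.600e-03]  ψ = [2, 2, 2, 0]  (obs o_1=1)
t=2: δ = [1.440e-04, 2.160e-04, 4.320e-04, 2.880e-04]  ψ = [1, 2, 2, 2]  (obs o_2=4)
t=3: δ = [8.640e-06, 3.888e-05, 2.880e-05, 1.728e-05]  ψ = [2, 2, 3, 2]  (obs o_3=0)
t=4: δ = [4.666e-06, 1.728e-06, 1.555e-06, 2.333e-06]  ψ = [1, 2, 1, 1]  (obs o_4=2)
t=5: δ = [9.331e-08, 1.400e-07, 2.333e-07, 2.799e-07]  ψ = [0, 0, 3, 0]  (obs o_5=4)
backtrack: best end state = 3; path = [2, 2, 2, 1, 0, 3]

path = [2, 2, 2, 1, 0, 3]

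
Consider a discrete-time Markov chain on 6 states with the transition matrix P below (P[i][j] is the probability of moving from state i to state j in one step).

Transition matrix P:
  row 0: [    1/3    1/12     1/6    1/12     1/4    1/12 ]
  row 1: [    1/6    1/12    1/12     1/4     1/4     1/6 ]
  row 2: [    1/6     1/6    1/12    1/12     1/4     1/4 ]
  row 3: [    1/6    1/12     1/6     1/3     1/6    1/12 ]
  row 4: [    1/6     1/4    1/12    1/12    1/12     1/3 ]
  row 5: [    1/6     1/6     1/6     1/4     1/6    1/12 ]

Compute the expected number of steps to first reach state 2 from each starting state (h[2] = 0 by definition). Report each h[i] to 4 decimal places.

First-step conditioning: h[2] = 0; for i ≠ 2, h[i] = 1 + Σ_k P[i][k]·h[k].
  h[0] = 1 + 1/3·h[0] + 1/12·h[1] + 1/12·h[3] + 1/4·h[4] + 1/12·h[5]
  h[1] = 1 + 1/6·h[0] + 1/12·h[1] + 1/4·h[3] + 1/4·h[4] + 1/6·h[5]
  h[3] = 1 + 1/6·h[0] + 1/12·h[1] + 1/3·h[3] + 1/6·h[4] + 1/12·h[5]
  h[4] = 1 + 1/6·h[0] + 1/4·h[1] + 1/12·h[3] + 1/12·h[4] + 1/3·h[5]
  h[5] = 1 + 1/6·h[0] + 1/6·h[1] + 1/4·h[3] + 1/6·h[4] + 1/12·h[5]
Solving the 5×5 linear system over states ≠ 2 gives exactly h = [1849/259, 2000/259, 0, 1832/259, 286/37, 1846/259] (h[2] = 0 is the target).

h = [7.1390, 7.7220, 0.0000, 7.0734, 7.7297, 7.1274]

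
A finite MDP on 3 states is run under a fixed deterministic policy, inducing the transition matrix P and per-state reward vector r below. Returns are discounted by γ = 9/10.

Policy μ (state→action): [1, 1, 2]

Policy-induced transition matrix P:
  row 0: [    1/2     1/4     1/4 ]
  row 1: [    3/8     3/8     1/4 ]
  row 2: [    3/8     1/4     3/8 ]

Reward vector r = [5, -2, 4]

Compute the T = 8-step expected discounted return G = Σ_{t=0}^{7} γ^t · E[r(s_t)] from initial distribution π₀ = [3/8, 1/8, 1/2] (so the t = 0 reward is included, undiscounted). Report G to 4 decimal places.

G = 16.4849

t=0: π = [0.3750, 0.1250, 0.5000], E[r] = 3.6250, γ^t·E[r] = 3.625000, running G = 3.625000
t=1: π = [0.4219, 0.2656, 0.3125], E[r] = 2.8281, γ^t·E[r] = 2.545313, running G = 6.170313
t=2: π = [0.4277, 0.2832, 0.2891], E[r] = 2.7285, γ^t·E[r] = 2.210098, running G = 8.380410
t=3: π = [0.4285, 0.2854, 0.2861], E[r] = 2.7161, γ^t·E[r] = 1.980011, running G = 10.360421
t=4: π = [0.4286, 0.2857, 0.2858], E[r] = 2.7145, γ^t·E[r] = 1.780989, running G = 12.141410
t=5: π = [0.4286, 0.2857, 0.2857], E[r] = 2.7143, γ^t·E[r] = 1.602775, running G = 13.744185
t=6: π = [0.4286, 0.2857, 0.2857], E[r] = 2.7143, γ^t·E[r] = 1.442485, running G = 15.186669
t=7: π = [0.4286, 0.2857, 0.2857], E[r] = 2.7143, γ^t·E[r] = 1.298235, running G = 16.484904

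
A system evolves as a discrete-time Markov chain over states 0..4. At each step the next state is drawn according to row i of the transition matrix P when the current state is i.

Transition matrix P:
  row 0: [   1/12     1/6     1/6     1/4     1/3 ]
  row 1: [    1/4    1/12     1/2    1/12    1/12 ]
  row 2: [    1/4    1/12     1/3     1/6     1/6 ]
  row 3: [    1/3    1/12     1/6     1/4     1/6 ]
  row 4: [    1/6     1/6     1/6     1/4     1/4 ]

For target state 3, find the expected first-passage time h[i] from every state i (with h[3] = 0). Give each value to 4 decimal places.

h = [4.8434, 5.7108, 5.2410, 0.0000, 4.8434]

First-step conditioning: h[3] = 0; for i ≠ 3, h[i] = 1 + Σ_k P[i][k]·h[k].
  h[0] = 1 + 1/12·h[0] + 1/6·h[1] + 1/6·h[2] + 1/3·h[4]
  h[1] = 1 + 1/4·h[0] + 1/12·h[1] + 1/2·h[2] + 1/12·h[4]
  h[2] = 1 + 1/4·h[0] + 1/12·h[1] + 1/3·h[2] + 1/6·h[4]
  h[4] = 1 + 1/6·h[0] + 1/6·h[1] + 1/6·h[2] + 1/4·h[4]
Solving the 4×4 linear system over states ≠ 3 gives exactly h = [402/83, 474/83, 435/83, 0, 402/83] (h[3] = 0 is the target).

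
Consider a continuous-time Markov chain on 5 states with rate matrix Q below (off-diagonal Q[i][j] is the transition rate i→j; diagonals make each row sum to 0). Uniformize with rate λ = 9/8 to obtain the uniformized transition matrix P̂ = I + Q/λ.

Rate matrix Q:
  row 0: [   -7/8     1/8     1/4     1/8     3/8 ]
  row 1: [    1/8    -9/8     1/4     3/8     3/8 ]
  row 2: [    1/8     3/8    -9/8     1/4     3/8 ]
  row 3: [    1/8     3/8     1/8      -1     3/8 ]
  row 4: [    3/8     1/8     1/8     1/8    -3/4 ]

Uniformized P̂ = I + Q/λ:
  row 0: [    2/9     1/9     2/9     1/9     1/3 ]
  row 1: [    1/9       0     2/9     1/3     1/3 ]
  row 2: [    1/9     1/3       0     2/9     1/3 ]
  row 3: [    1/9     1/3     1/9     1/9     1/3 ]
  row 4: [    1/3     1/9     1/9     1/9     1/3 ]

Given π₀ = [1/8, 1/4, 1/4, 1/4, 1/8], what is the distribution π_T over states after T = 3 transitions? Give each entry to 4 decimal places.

t=0: π = [0.1250, 0.2500, 0.2500, 0.2500, 0.1250]
t=1: π = [0.1528, 0.1944, 0.1250, 0.1944, 0.3333]
t=2: π = [0.2022, 0.1605, 0.1358, 0.1682, 0.3333]
t=3: π = [0.2076, 0.1608, 0.1363, 0.1619, 0.3333]

π = [0.2076, 0.1608, 0.1363, 0.1619, 0.3333]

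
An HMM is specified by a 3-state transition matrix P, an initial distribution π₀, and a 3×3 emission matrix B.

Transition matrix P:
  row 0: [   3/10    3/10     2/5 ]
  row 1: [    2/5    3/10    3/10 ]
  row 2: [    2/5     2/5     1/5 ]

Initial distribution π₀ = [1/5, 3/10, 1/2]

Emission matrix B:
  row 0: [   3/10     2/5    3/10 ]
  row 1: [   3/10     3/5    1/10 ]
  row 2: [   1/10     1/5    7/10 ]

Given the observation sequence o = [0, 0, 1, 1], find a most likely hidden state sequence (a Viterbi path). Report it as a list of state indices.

path = [1, 0, 1, 1]

t=0: δ = [6.000e-02, 9.000e-02, 5.000e-02]  (obs o_0=0)
t=1: δ = [1.080e-02, 8.100e-03, 2.700e-03]  ψ = [1, 1, 1]  (obs o_1=0)
t=2: δ = [1.296e-03, 1.944e-03, 8.640e-04]  ψ = [0, 0, 0]  (obs o_2=1)
t=3: δ = [3.110e-04, 3.499e-04, 1.166e-04]  ψ = [1, 1, 1]  (obs o_3=1)
backtrack: best end state = 1; path = [1, 0, 1, 1]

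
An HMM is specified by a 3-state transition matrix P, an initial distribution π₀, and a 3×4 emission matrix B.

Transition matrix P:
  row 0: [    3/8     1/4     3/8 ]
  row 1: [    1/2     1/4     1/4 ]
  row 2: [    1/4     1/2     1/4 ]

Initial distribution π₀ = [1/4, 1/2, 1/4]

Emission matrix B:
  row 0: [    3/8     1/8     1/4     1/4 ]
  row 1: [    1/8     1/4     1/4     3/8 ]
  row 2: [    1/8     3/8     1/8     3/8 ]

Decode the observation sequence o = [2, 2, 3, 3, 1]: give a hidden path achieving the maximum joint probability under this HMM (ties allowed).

t=0: δ = [6.250e-02, 1.250e-01, 3.125e-02]  (obs o_0=2)
t=1: δ = [1.562e-02, 7.812e-03, 3.906e-03]  ψ = [1, 1, 1]  (obs o_1=2)
t=2: δ = [1.465e-03, 1.465e-03, 2.197e-03]  ψ = [0, 0, 0]  (obs o_2=3)
t=3: δ = [1.831e-04, 4.120e-04, 2.060e-04]  ψ = [1, 2, 0]  (obs o_3=3)
t=4: δ = [2.575e-05, 2.575e-05, 3.862e-05]  ψ = [1, 1, 1]  (obs o_4=1)
backtrack: best end state = 2; path = [1, 0, 2, 1, 2]

path = [1, 0, 2, 1, 2]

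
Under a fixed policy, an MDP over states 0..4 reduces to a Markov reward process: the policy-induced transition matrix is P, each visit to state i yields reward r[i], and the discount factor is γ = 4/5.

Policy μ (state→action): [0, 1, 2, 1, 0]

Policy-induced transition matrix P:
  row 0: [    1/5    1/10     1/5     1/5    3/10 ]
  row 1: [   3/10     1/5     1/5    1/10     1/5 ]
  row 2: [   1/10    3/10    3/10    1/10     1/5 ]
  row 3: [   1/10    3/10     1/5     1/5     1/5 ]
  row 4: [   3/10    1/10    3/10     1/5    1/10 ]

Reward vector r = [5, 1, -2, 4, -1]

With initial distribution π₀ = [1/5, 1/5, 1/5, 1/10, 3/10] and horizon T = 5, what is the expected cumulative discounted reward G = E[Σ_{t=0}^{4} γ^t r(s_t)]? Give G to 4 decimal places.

t=0: π = [0.2000, 0.2000, 0.2000, 0.1000, 0.3000], E[r] = 0.9000, γ^t·E[r] = 0.900000, running G = 0.900000
t=1: π = [0.2200, 0.1800, 0.2500, 0.1600, 0.1900], E[r] = 1.2300, γ^t·E[r] = 0.984000, running G = 1.884000
t=2: π = [0.1960, 0.2000, 0.2440, 0.1570, 0.2030], E[r] = 1.1170, γ^t·E[r] = 0.714880, running G = 2.598880
t=3: π = [0.2002, 0.2002, 0.2447, 0.1556, 0.1993], E[r] = 1.1349, γ^t·E[r] = 0.581069, running G = 3.179949
t=4: π = [0.1999, 0.2001, 0.2444, 0.1555, 0.2001], E[r] = 1.1328, γ^t·E[r] = 0.464007, running G = 3.643956

G = 3.6440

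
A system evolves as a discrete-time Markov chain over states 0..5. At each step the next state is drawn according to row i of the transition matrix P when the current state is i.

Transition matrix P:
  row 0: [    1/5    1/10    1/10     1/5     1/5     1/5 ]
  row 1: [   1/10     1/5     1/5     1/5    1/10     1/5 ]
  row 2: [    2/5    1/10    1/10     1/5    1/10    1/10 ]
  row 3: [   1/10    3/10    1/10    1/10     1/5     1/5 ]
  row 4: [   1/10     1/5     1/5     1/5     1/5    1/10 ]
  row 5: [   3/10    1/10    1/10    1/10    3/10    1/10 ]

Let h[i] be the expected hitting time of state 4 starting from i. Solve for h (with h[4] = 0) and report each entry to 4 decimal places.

First-step conditioning: h[4] = 0; for i ≠ 4, h[i] = 1 + Σ_k P[i][k]·h[k].
  h[0] = 1 + 1/5·h[0] + 1/10·h[1] + 1/10·h[2] + 1/5·h[3] + 1/5·h[5]
  h[1] = 1 + 1/10·h[0] + 1/5·h[1] + 1/5·h[2] + 1/5·h[3] + 1/5·h[5]
  h[2] = 1 + 2/5·h[0] + 1/10·h[1] + 1/10·h[2] + 1/5·h[3] + 1/10·h[5]
  h[3] = 1 + 1/10·h[0] + 3/10·h[1] + 1/10·h[2] + 1/10·h[3] + 1/5·h[5]
  h[5] = 1 + 3/10·h[0] + 1/10·h[1] + 1/10·h[2] + 1/10·h[3] + 1/10·h[5]
Solving the 5×5 linear system over states ≠ 4 gives exactly h = [5444/1039, 6115/1039, 6039/1039, 5566/1039, 0, 4938/1039] (h[4] = 0 is the target).

h = [5.2397, 5.8855, 5.8123, 5.3571, 0.0000, 4.7526]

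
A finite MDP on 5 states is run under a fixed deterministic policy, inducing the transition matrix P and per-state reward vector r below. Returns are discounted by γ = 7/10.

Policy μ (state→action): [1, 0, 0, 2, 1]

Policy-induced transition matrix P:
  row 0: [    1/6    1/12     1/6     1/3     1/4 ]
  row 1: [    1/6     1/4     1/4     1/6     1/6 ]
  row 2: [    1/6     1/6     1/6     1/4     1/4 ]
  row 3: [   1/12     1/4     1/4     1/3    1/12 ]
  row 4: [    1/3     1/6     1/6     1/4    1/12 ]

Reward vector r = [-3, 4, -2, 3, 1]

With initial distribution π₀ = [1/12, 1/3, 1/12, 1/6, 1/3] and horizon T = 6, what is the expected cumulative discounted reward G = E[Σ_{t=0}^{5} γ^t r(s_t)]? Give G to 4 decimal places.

t=0: π = [0.0833, 0.3333, 0.0833, 0.1667, 0.3333], E[r] = 1.7500, γ^t·E[r] = 1.750000, running G = 1.750000
t=1: π = [0.2083, 0.2014, 0.2083, 0.2431, 0.1389], E[r] = 0.6319, γ^t·E[r] = 0.442361, running G = 2.192361
t=2: π = [0.1696, 0.1863, 0.2037, 0.2708, 0.1696], E[r] = 0.8113, γ^t·E[r] = 0.397558, running G = 2.589919
t=3: π = [0.1724, 0.1906, 0.2048, 0.2712, 0.1611], E[r] = 0.8105, γ^t·E[r] = 0.278009, running G = 2.867928
t=4: π = [0.1709, 0.1908, 0.2052, 0.2711, 0.1621], E[r] = 0.8154, γ^t·E[r] = 0.195778, running G = 3.063706
t=5: π = [0.1711, 0.1909, 0.2052, 0.2709, 0.1619], E[r] = 0.8148, γ^t·E[r] = 0.136940, running G = 3.200646

G = 3.2006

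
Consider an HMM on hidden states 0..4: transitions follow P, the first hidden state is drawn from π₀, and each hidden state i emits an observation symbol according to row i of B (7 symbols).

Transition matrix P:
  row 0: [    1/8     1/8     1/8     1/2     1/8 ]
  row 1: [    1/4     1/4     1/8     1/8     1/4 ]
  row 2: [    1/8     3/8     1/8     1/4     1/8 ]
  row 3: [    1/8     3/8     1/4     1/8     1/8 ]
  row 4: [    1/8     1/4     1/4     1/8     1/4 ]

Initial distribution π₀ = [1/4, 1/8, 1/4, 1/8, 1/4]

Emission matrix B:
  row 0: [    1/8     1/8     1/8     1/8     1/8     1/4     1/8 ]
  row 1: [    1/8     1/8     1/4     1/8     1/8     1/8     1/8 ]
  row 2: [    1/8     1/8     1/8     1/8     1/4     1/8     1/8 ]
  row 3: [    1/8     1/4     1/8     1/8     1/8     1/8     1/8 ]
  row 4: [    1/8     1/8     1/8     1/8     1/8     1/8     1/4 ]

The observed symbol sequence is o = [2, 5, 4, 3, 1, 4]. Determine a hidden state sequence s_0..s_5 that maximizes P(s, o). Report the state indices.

t=0: δ = [3.125e-02, 3.125e-02, 3.125e-02, 1.562e-02, 3.125e-02]  (obs o_0=2)
t=1: δ = [1.953e-03, 1.465e-03, 9.766e-04, 1.953e-03, 9.766e-04]  ψ = [1, 2, 4, 0, 1]  (obs o_1=5)
t=2: δ = [4.578e-05, 9.155e-05, 1.221e-04, 1.221e-04, 4.578e-05]  ψ = [1, 3, 3, 0, 1]  (obs o_2=4)
t=3: δ = [2.861e-06, 5.722e-06, 3.815e-06, 3.815e-06, 2.861e-06]  ψ = [1, 2, 3, 2, 1]  (obs o_3=3)
t=4: δ = [1.788e-07, 1.788e-07, 1.192e-07, 3.576e-07, 1.788e-07]  ψ = [1, 1, 3, 0, 1]  (obs o_4=1)
t=5: δ = [5.588e-09, 1.676e-08, 2.235e-08, 1.118e-08, 5.588e-09]  ψ = [1, 3, 3, 0, 1]  (obs o_5=4)
backtrack: best end state = 2; path = [0, 3, 1, 0, 3, 2]

path = [0, 3, 1, 0, 3, 2]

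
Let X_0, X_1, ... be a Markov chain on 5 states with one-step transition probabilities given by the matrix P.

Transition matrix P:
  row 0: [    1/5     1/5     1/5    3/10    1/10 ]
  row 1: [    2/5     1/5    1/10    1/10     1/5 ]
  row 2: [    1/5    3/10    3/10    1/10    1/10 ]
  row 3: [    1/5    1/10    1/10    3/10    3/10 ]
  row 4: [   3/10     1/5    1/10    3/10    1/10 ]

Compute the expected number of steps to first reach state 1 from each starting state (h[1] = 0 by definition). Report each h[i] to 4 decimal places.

h = [5.2330, 0.0000, 4.5161, 5.8423, 5.3047]

First-step conditioning: h[1] = 0; for i ≠ 1, h[i] = 1 + Σ_k P[i][k]·h[k].
  h[0] = 1 + 1/5·h[0] + 1/5·h[2] + 3/10·h[3] + 1/10·h[4]
  h[2] = 1 + 1/5·h[0] + 3/10·h[2] + 1/10·h[3] + 1/10·h[4]
  h[3] = 1 + 1/5·h[0] + 1/10·h[2] + 3/10·h[3] + 3/10·h[4]
  h[4] = 1 + 3/10·h[0] + 1/10·h[2] + 3/10·h[3] + 1/10·h[4]
Solving the 4×4 linear system over states ≠ 1 gives exactly h = [1460/279, 0, 140/31, 1630/279, 1480/279] (h[1] = 0 is the target).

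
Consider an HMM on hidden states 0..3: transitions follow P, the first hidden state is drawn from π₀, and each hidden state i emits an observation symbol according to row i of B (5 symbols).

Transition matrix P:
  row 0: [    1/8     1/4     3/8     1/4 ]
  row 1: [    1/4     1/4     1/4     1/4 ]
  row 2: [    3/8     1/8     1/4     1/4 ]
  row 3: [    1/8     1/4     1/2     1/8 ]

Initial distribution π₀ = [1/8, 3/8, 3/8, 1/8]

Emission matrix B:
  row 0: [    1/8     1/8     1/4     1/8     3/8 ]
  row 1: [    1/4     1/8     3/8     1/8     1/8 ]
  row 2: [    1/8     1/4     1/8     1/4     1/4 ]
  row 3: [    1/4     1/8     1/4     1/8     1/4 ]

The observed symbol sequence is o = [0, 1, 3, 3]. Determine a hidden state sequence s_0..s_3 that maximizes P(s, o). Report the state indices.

path = [1, 2, 0, 2]

t=0: δ = [1.562e-02, 9.375e-02, 4.688e-02, 3.125e-02]  (obs o_0=0)
t=1: δ = [2.930e-03, 2.930e-03, 5.859e-03, 2.930e-03]  ψ = [1, 1, 1, 1]  (obs o_1=1)
t=2: δ = [2.747e-04, 9.155e-05, 3.662e-04, 1.831e-04]  ψ = [2, 0, 2, 2]  (obs o_2=3)
t=3: δ = [1.717e-05, 8.583e-06, 2.575e-05, 1.144e-05]  ψ = [2, 0, 0, 2]  (obs o_3=3)
backtrack: best end state = 2; path = [1, 2, 0, 2]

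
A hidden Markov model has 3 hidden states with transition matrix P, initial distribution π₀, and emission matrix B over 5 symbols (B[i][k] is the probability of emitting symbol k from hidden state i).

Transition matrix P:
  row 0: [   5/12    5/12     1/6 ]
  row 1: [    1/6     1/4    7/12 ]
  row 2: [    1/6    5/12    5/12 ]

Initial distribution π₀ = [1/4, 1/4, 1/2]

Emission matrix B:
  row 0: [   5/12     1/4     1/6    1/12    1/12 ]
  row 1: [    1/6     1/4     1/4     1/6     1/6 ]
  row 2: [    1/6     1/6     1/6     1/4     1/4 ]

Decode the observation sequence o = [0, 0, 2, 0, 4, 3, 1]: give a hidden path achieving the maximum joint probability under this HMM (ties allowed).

t=0: δ = [1.042e-01, 4.167e-02, 8.333e-02]  (obs o_0=0)
t=1: δ = [1.808e-02, 7.234e-03, 5.787e-03]  ψ = [0, 0, 2]  (obs o_1=0)
t=2: δ = [1.256e-03, 1.884e-03, 7.033e-04]  ψ = [0, 0, 1]  (obs o_2=2)
t=3: δ = [2.180e-04, 8.721e-05, 1.831e-04]  ψ = [0, 0, 1]  (obs o_3=0)
t=4: δ = [7.571e-06, 1.514e-05, 1.908e-05]  ψ = [0, 0, 2]  (obs o_4=4)
t=5: δ = [2.650e-07, 1.325e-06, 2.208e-06]  ψ = [2, 2, 1]  (obs o_5=3)
t=6: δ = [9.200e-08, 2.300e-07, 1.533e-07]  ψ = [2, 2, 2]  (obs o_6=1)
backtrack: best end state = 1; path = [0, 0, 0, 0, 1, 2, 1]

path = [0, 0, 0, 0, 1, 2, 1]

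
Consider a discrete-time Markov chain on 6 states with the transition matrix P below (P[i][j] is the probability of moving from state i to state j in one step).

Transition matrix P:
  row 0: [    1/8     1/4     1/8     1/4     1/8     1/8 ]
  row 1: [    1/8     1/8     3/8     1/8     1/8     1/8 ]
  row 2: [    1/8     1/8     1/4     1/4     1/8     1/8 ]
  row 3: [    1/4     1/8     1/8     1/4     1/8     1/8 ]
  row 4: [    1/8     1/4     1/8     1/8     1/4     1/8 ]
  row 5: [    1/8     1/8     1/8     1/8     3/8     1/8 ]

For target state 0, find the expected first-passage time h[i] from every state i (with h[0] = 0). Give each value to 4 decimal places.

h = [0.0000, 6.8069, 6.7022, 5.8644, 6.8368, 6.8406]

First-step conditioning: h[0] = 0; for i ≠ 0, h[i] = 1 + Σ_k P[i][k]·h[k].
  h[1] = 1 + 1/8·h[1] + 3/8·h[2] + 1/8·h[3] + 1/8·h[4] + 1/8·h[5]
  h[2] = 1 + 1/8·h[1] + 1/4·h[2] + 1/4·h[3] + 1/8·h[4] + 1/8·h[5]
  h[3] = 1 + 1/8·h[1] + 1/8·h[2] + 1/4·h[3] + 1/8·h[4] + 1/8·h[5]
  h[4] = 1 + 1/4·h[1] + 1/8·h[2] + 1/8·h[3] + 1/4·h[4] + 1/8·h[5]
  h[5] = 1 + 1/8·h[1] + 1/8·h[2] + 1/8·h[3] + 3/8·h[4] + 1/8·h[5]
Solving the 5×5 linear system over states ≠ 0 gives exactly h = [0, 14560/2139, 14336/2139, 12544/2139, 14624/2139, 472/69] (h[0] = 0 is the target).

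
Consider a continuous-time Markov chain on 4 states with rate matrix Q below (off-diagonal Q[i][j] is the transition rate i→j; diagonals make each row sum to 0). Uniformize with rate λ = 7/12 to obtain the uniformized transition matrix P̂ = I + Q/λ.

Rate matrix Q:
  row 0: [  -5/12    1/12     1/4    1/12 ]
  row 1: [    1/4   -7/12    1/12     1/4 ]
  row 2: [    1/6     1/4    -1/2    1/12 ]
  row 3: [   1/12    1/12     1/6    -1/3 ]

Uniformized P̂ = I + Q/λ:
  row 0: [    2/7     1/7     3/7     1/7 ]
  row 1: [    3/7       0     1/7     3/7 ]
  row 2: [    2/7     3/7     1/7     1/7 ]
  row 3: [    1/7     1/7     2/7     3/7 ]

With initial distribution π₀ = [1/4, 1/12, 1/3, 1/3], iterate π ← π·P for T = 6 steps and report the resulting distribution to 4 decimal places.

t=0: π = [0.2500, 0.0833, 0.3333, 0.3333]
t=1: π = [0.2500, 0.2262, 0.2619, 0.2619]
t=2: π = [0.2806, 0.1854, 0.2517, 0.2823]
t=3: π = [0.2719, 0.1883, 0.2634, 0.2765]
t=4: π = [0.2731, 0.1912, 0.2600, 0.2756]
t=5: π = [0.2737, 0.1898, 0.2603, 0.2762]
t=6: π = [0.2734, 0.1901, 0.2605, 0.2760]

π = [0.2734, 0.1901, 0.2605, 0.2760]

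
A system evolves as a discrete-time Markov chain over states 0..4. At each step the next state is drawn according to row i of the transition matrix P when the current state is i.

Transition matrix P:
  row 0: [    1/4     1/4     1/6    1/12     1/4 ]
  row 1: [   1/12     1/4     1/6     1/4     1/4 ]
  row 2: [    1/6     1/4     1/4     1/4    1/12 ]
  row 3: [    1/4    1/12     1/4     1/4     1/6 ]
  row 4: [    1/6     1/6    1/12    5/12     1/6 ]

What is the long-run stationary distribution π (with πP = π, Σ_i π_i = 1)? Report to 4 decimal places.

π = [0.1869, 0.1932, 0.1879, 0.2493, 0.1827]

Balance equations π_j = Σ_i π_i·P[i][j]:
  π_0 = 1/4·π_0 + 1/12·π_1 + 1/6·π_2 + 1/4·π_3 + 1/6·π_4
  π_1 = 1/4·π_0 + 1/4·π_1 + 1/4·π_2 + 1/12·π_3 + 1/6·π_4
  π_2 = 1/6·π_0 + 1/6·π_1 + 1/4·π_2 + 1/4·π_3 + 1/12·π_4
  π_3 = 1/12·π_0 + 1/4·π_1 + 1/4·π_2 + 1/4·π_3 + 5/12·π_4
  normalize: π_0 + π_1 + π_2 + π_3 + π_4 = 1
Solving the linear system gives exactly π = [3317/17746, 3429/17746, 1667/8873, 2212/8873, 1621/8873].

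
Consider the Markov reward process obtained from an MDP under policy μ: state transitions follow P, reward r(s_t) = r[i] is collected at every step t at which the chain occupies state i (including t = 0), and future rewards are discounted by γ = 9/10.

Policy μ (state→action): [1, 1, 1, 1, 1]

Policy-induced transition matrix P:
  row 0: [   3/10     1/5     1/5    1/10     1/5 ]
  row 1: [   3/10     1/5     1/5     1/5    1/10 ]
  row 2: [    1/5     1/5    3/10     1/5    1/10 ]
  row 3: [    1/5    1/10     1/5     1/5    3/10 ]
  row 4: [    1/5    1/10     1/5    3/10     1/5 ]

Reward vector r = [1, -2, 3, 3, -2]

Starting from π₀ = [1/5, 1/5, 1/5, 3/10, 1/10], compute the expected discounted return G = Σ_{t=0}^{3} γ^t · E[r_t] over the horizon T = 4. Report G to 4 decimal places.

G = 3.0298

t=0: π = [0.2000, 0.2000, 0.2000, 0.3000, 0.1000], E[r] = 1.1000, γ^t·E[r] = 1.100000, running G = 1.100000
t=1: π = [0.2400, 0.1600, 0.2200, 0.1900, 0.1900], E[r] = 0.7700, γ^t·E[r] = 0.693000, running G = 1.793000
t=2: π = [0.2400, 0.1620, 0.2220, 0.1950, 0.1810], E[r] = 0.8050, γ^t·E[r] = 0.652050, running G = 2.445050
t=3: π = [0.2402, 0.1624, 0.2222, 0.1941, 0.1811], E[r] = 0.8021, γ^t·E[r] = 0.584731, running G = 3.029781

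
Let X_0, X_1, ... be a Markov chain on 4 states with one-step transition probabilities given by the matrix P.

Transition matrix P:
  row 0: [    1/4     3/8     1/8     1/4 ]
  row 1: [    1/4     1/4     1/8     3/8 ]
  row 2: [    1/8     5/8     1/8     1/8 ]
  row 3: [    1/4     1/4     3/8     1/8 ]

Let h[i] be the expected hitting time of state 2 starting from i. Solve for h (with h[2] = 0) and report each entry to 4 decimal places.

h = [5.2903, 5.1613, 0.0000, 4.1290]

First-step conditioning: h[2] = 0; for i ≠ 2, h[i] = 1 + Σ_k P[i][k]·h[k].
  h[0] = 1 + 1/4·h[0] + 3/8·h[1] + 1/4·h[3]
  h[1] = 1 + 1/4·h[0] + 1/4·h[1] + 3/8·h[3]
  h[3] = 1 + 1/4·h[0] + 1/4·h[1] + 1/8·h[3]
Solving the 3×3 linear system over states ≠ 2 gives exactly h = [164/31, 160/31, 0, 128/31] (h[2] = 0 is the target).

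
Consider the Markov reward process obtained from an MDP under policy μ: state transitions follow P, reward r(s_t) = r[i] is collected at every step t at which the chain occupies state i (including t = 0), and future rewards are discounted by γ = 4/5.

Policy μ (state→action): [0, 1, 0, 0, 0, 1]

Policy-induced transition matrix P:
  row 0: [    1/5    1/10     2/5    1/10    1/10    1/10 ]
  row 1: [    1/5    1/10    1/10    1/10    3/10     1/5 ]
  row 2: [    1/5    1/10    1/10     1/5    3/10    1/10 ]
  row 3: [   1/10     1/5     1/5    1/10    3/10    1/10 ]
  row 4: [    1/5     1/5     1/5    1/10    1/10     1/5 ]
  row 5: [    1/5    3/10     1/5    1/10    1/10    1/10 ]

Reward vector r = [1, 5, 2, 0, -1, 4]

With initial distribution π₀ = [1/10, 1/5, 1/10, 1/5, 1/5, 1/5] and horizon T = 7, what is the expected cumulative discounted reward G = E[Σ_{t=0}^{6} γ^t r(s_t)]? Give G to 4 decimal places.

G = 7.0855

t=0: π = [0.1000, 0.2000, 0.1000, 0.2000, 0.2000, 0.2000], E[r] = 1.9000, γ^t·E[r] = 1.900000, running G = 1.900000
t=1: π = [0.1800, 0.1800, 0.1900, 0.1100, 0.2000, 0.1400], E[r] = 1.8200, γ^t·E[r] = 1.456000, running G = 3.356000
t=2: π = [0.1890, 0.1590, 0.1990, 0.1190, 0.1960, 0.1380], E[r] = 1.7380, γ^t·E[r] = 1.112320, running G = 4.468320
t=3: π = [0.1881, 0.1591, 0.2020, 0.1199, 0.1954, 0.1355], E[r] = 1.7342, γ^t·E[r] = 0.887910, running G = 5.356230
t=4: π = [0.1880, 0.1586, 0.2015, 0.1202, 0.1962, 0.1355], E[r] = 1.7298, γ^t·E[r] = 0.708518, running G = 6.064748
t=5: π = [0.1880, 0.1587, 0.2016, 0.1202, 0.1961, 0.1355], E[r] = 1.7307, γ^t·E[r] = 0.567106, running G = 6.631854
t=6: π = [0.1880, 0.1587, 0.2016, 0.1202, 0.1961, 0.1355], E[r] = 1.7305, γ^t·E[r] = 0.453648, running G = 7.085503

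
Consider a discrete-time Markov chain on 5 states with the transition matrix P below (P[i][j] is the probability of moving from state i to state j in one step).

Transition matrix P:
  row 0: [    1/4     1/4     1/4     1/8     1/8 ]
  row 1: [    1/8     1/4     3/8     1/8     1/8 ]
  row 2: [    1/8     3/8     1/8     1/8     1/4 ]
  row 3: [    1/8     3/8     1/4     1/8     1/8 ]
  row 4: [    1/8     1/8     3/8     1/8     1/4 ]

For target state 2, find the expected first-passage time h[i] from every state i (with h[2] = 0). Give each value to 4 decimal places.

First-step conditioning: h[2] = 0; for i ≠ 2, h[i] = 1 + Σ_k P[i][k]·h[k].
  h[0] = 1 + 1/4·h[0] + 1/4·h[1] + 1/8·h[3] + 1/8·h[4]
  h[1] = 1 + 1/8·h[0] + 1/4·h[1] + 1/8·h[3] + 1/8·h[4]
  h[3] = 1 + 1/8·h[0] + 3/8·h[1] + 1/8·h[3] + 1/8·h[4]
  h[4] = 1 + 1/8·h[0] + 1/8·h[1] + 1/8·h[3] + 1/4·h[4]
Solving the 4×4 linear system over states ≠ 2 gives exactly h = [512/153, 448/153, 0, 56/17, 448/153] (h[2] = 0 is the target).

h = [3.3464, 2.9281, 0.0000, 3.2941, 2.9281]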